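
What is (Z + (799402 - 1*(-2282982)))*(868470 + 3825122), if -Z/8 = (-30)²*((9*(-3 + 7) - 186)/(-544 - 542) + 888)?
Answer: -2813855790504832/181 ≈ -1.5546e+13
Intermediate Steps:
Z = -1157421600/181 (Z = -8*(-30)²*((9*(-3 + 7) - 186)/(-544 - 542) + 888) = -7200*((9*4 - 186)/(-1086) + 888) = -7200*((36 - 186)*(-1/1086) + 888) = -7200*(-150*(-1/1086) + 888) = -7200*(25/181 + 888) = -7200*160753/181 = -8*144677700/181 = -1157421600/181 ≈ -6.3946e+6)
(Z + (799402 - 1*(-2282982)))*(868470 + 3825122) = (-1157421600/181 + (799402 - 1*(-2282982)))*(868470 + 3825122) = (-1157421600/181 + (799402 + 2282982))*4693592 = (-1157421600/181 + 3082384)*4693592 = -599510096/181*4693592 = -2813855790504832/181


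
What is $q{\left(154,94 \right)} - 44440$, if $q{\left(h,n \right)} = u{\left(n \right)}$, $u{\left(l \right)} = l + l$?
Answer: $-44252$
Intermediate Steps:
$u{\left(l \right)} = 2 l$
$q{\left(h,n \right)} = 2 n$
$q{\left(154,94 \right)} - 44440 = 2 \cdot 94 - 44440 = 188 - 44440 = -44252$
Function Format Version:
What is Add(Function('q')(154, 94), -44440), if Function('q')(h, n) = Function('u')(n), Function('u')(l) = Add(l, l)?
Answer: -44252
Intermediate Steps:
Function('u')(l) = Mul(2, l)
Function('q')(h, n) = Mul(2, n)
Add(Function('q')(154, 94), -44440) = Add(Mul(2, 94), -44440) = Add(188, -44440) = -44252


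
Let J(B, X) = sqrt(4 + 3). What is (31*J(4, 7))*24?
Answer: 744*sqrt(7) ≈ 1968.4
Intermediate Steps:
J(B, X) = sqrt(7)
(31*J(4, 7))*24 = (31*sqrt(7))*24 = 744*sqrt(7)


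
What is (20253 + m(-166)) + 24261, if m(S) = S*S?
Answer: 72070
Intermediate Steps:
m(S) = S²
(20253 + m(-166)) + 24261 = (20253 + (-166)²) + 24261 = (20253 + 27556) + 24261 = 47809 + 24261 = 72070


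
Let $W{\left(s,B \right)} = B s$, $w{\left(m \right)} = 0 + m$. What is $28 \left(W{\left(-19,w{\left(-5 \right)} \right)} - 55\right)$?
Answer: $1120$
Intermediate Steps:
$w{\left(m \right)} = m$
$28 \left(W{\left(-19,w{\left(-5 \right)} \right)} - 55\right) = 28 \left(\left(-5\right) \left(-19\right) - 55\right) = 28 \left(95 - 55\right) = 28 \cdot 40 = 1120$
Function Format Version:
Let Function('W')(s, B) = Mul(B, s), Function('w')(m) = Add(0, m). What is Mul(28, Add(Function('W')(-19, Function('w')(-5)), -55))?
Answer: 1120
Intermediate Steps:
Function('w')(m) = m
Mul(28, Add(Function('W')(-19, Function('w')(-5)), -55)) = Mul(28, Add(Mul(-5, -19), -55)) = Mul(28, Add(95, -55)) = Mul(28, 40) = 1120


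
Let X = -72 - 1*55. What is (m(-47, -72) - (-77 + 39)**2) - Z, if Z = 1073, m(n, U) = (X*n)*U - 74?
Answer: -432359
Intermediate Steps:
X = -127 (X = -72 - 55 = -127)
m(n, U) = -74 - 127*U*n (m(n, U) = (-127*n)*U - 74 = -127*U*n - 74 = -74 - 127*U*n)
(m(-47, -72) - (-77 + 39)**2) - Z = ((-74 - 127*(-72)*(-47)) - (-77 + 39)**2) - 1*1073 = ((-74 - 429768) - 1*(-38)**2) - 1073 = (-429842 - 1*1444) - 1073 = (-429842 - 1444) - 1073 = -431286 - 1073 = -432359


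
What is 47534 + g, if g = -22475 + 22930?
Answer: 47989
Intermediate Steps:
g = 455
47534 + g = 47534 + 455 = 47989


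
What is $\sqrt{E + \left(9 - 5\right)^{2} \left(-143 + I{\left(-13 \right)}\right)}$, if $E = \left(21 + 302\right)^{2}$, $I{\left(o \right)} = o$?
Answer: $\sqrt{101833} \approx 319.11$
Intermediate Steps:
$E = 104329$ ($E = 323^{2} = 104329$)
$\sqrt{E + \left(9 - 5\right)^{2} \left(-143 + I{\left(-13 \right)}\right)} = \sqrt{104329 + \left(9 - 5\right)^{2} \left(-143 - 13\right)} = \sqrt{104329 + 4^{2} \left(-156\right)} = \sqrt{104329 + 16 \left(-156\right)} = \sqrt{104329 - 2496} = \sqrt{101833}$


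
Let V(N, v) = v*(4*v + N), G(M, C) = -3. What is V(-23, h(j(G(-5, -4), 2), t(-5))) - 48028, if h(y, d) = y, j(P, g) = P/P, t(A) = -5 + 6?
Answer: -48047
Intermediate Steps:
t(A) = 1
j(P, g) = 1
V(N, v) = v*(N + 4*v)
V(-23, h(j(G(-5, -4), 2), t(-5))) - 48028 = 1*(-23 + 4*1) - 48028 = 1*(-23 + 4) - 48028 = 1*(-19) - 48028 = -19 - 48028 = -48047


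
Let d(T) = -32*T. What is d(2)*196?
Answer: -12544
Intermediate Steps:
d(2)*196 = -32*2*196 = -64*196 = -12544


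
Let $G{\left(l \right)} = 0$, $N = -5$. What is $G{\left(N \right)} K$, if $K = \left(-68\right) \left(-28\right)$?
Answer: $0$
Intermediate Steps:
$K = 1904$
$G{\left(N \right)} K = 0 \cdot 1904 = 0$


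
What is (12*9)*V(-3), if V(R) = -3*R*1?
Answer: 972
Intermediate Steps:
V(R) = -3*R
(12*9)*V(-3) = (12*9)*(-3*(-3)) = 108*9 = 972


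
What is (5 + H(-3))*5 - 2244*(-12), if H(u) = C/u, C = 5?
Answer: 80834/3 ≈ 26945.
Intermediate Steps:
H(u) = 5/u
(5 + H(-3))*5 - 2244*(-12) = (5 + 5/(-3))*5 - 2244*(-12) = (5 + 5*(-⅓))*5 - 102*(-264) = (5 - 5/3)*5 + 26928 = (10/3)*5 + 26928 = 50/3 + 26928 = 80834/3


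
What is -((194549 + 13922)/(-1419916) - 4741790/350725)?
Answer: 1361211896223/99600007820 ≈ 13.667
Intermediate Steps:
-((194549 + 13922)/(-1419916) - 4741790/350725) = -(208471*(-1/1419916) - 4741790*1/350725) = -(-208471/1419916 - 948358/70145) = -1*(-1361211896223/99600007820) = 1361211896223/99600007820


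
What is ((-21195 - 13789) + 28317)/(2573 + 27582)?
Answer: -6667/30155 ≈ -0.22109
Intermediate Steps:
((-21195 - 13789) + 28317)/(2573 + 27582) = (-34984 + 28317)/30155 = -6667*1/30155 = -6667/30155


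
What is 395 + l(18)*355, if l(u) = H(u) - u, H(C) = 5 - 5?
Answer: -5995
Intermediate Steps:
H(C) = 0
l(u) = -u (l(u) = 0 - u = -u)
395 + l(18)*355 = 395 - 1*18*355 = 395 - 18*355 = 395 - 6390 = -5995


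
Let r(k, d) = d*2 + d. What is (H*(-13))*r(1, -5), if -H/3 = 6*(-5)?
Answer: 17550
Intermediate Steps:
H = 90 (H = -18*(-5) = -3*(-30) = 90)
r(k, d) = 3*d (r(k, d) = 2*d + d = 3*d)
(H*(-13))*r(1, -5) = (90*(-13))*(3*(-5)) = -1170*(-15) = 17550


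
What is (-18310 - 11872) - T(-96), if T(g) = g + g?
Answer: -29990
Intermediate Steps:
T(g) = 2*g
(-18310 - 11872) - T(-96) = (-18310 - 11872) - 2*(-96) = -30182 - 1*(-192) = -30182 + 192 = -29990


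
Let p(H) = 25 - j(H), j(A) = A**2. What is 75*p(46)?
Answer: -156825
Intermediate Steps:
p(H) = 25 - H**2
75*p(46) = 75*(25 - 1*46**2) = 75*(25 - 1*2116) = 75*(25 - 2116) = 75*(-2091) = -156825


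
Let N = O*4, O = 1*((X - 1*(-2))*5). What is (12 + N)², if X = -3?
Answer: 64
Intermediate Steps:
O = -5 (O = 1*((-3 - 1*(-2))*5) = 1*((-3 + 2)*5) = 1*(-1*5) = 1*(-5) = -5)
N = -20 (N = -5*4 = -20)
(12 + N)² = (12 - 20)² = (-8)² = 64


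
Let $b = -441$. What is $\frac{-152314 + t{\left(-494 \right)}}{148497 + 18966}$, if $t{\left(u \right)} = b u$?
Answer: $\frac{65540}{167463} \approx 0.39137$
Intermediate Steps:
$t{\left(u \right)} = - 441 u$
$\frac{-152314 + t{\left(-494 \right)}}{148497 + 18966} = \frac{-152314 - -217854}{148497 + 18966} = \frac{-152314 + 217854}{167463} = 65540 \cdot \frac{1}{167463} = \frac{65540}{167463}$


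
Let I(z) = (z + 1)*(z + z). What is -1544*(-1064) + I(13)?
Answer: 1643180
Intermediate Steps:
I(z) = 2*z*(1 + z) (I(z) = (1 + z)*(2*z) = 2*z*(1 + z))
-1544*(-1064) + I(13) = -1544*(-1064) + 2*13*(1 + 13) = 1642816 + 2*13*14 = 1642816 + 364 = 1643180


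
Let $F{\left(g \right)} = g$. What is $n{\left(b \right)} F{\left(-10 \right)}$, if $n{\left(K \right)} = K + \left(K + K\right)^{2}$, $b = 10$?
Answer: $-4100$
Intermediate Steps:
$n{\left(K \right)} = K + 4 K^{2}$ ($n{\left(K \right)} = K + \left(2 K\right)^{2} = K + 4 K^{2}$)
$n{\left(b \right)} F{\left(-10 \right)} = 10 \left(1 + 4 \cdot 10\right) \left(-10\right) = 10 \left(1 + 40\right) \left(-10\right) = 10 \cdot 41 \left(-10\right) = 410 \left(-10\right) = -4100$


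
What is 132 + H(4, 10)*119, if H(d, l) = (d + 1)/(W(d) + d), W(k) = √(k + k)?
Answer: 859/2 - 595*√2/4 ≈ 219.14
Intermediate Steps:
W(k) = √2*√k (W(k) = √(2*k) = √2*√k)
H(d, l) = (1 + d)/(d + √2*√d) (H(d, l) = (d + 1)/(√2*√d + d) = (1 + d)/(d + √2*√d))
132 + H(4, 10)*119 = 132 + ((1 + 4)/(4 + √2*√4))*119 = 132 + (5/(4 + √2*2))*119 = 132 + (5/(4 + 2*√2))*119 = 132 + 595/(4 + 2*√2)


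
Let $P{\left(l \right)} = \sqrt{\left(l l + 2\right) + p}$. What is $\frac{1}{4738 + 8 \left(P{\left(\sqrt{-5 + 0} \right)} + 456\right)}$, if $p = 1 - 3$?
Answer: $\frac{4193}{35162658} - \frac{2 i \sqrt{5}}{17581329} \approx 0.00011925 - 2.5437 \cdot 10^{-7} i$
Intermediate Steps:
$p = -2$
$P{\left(l \right)} = \sqrt{l^{2}}$ ($P{\left(l \right)} = \sqrt{\left(l l + 2\right) - 2} = \sqrt{\left(l^{2} + 2\right) - 2} = \sqrt{\left(2 + l^{2}\right) - 2} = \sqrt{l^{2}}$)
$\frac{1}{4738 + 8 \left(P{\left(\sqrt{-5 + 0} \right)} + 456\right)} = \frac{1}{4738 + 8 \left(\sqrt{\left(\sqrt{-5 + 0}\right)^{2}} + 456\right)} = \frac{1}{4738 + 8 \left(\sqrt{\left(\sqrt{-5}\right)^{2}} + 456\right)} = \frac{1}{4738 + 8 \left(\sqrt{\left(i \sqrt{5}\right)^{2}} + 456\right)} = \frac{1}{4738 + 8 \left(\sqrt{-5} + 456\right)} = \frac{1}{4738 + 8 \left(i \sqrt{5} + 456\right)} = \frac{1}{4738 + 8 \left(456 + i \sqrt{5}\right)} = \frac{1}{4738 + \left(3648 + 8 i \sqrt{5}\right)} = \frac{1}{8386 + 8 i \sqrt{5}}$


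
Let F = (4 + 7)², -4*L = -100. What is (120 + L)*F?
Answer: 17545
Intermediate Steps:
L = 25 (L = -¼*(-100) = 25)
F = 121 (F = 11² = 121)
(120 + L)*F = (120 + 25)*121 = 145*121 = 17545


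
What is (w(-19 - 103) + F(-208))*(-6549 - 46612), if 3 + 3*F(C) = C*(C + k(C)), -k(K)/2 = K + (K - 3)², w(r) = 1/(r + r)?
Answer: -239676497840713/732 ≈ -3.2743e+11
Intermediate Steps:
w(r) = 1/(2*r)
k(K) = -2*K - 2*(-3 + K)² (k(K) = -2*(K + (K - 3)²) = -2*(K + (-3 + K)²) = -2*K - 2*(-3 + K)²)
F(C) = -1 + C*(-C - 2*(-3 + C)²)/3 (F(C) = -1 + (C*(C + (-2*C - 2*(-3 + C)²)))/3 = -1 + (C*(-C - 2*(-3 + C)²))/3 = -1 + C*(-C - 2*(-3 + C)²)/3)
(w(-19 - 103) + F(-208))*(-6549 - 46612) = (1/(2*(-19 - 103)) + (-1 + (⅓)*(-208)² - ⅔*(-208)*(-208 + (-3 - 208)²)))*(-6549 - 46612) = ((½)/(-122) + (-1 + (⅓)*43264 - ⅔*(-208)*(-208 + (-211)²)))*(-53161) = ((½)*(-1/122) + (-1 + 43264/3 - ⅔*(-208)*(-208 + 44521)))*(-53161) = (-1/244 + (-1 + 43264/3 - ⅔*(-208)*44313))*(-53161) = (-1/244 + (-1 + 43264/3 + 6144736))*(-53161) = (-1/244 + 18477469/3)*(-53161) = (4508502433/732)*(-53161) = -239676497840713/732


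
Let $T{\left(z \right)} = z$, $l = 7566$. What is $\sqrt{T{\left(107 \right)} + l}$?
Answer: $\sqrt{7673} \approx 87.596$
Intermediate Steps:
$\sqrt{T{\left(107 \right)} + l} = \sqrt{107 + 7566} = \sqrt{7673}$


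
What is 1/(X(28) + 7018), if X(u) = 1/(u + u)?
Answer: 56/393009 ≈ 0.00014249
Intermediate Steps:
X(u) = 1/(2*u)
1/(X(28) + 7018) = 1/((½)/28 + 7018) = 1/((½)*(1/28) + 7018) = 1/(1/56 + 7018) = 1/(393009/56) = 56/393009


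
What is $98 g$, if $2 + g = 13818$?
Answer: $1353968$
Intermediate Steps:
$g = 13816$ ($g = -2 + 13818 = 13816$)
$98 g = 98 \cdot 13816 = 1353968$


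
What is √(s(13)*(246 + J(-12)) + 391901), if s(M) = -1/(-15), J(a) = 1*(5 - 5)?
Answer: √9797935/5 ≈ 626.03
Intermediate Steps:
J(a) = 0 (J(a) = 1*0 = 0)
s(M) = 1/15 (s(M) = -1*(-1/15) = 1/15)
√(s(13)*(246 + J(-12)) + 391901) = √((246 + 0)/15 + 391901) = √((1/15)*246 + 391901) = √(82/5 + 391901) = √(1959587/5) = √9797935/5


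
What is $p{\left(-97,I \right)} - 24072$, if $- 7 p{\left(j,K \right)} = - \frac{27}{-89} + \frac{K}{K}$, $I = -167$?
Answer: $- \frac{14996972}{623} \approx -24072.0$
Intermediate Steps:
$p{\left(j,K \right)} = - \frac{116}{623}$ ($p{\left(j,K \right)} = - \frac{- \frac{27}{-89} + \frac{K}{K}}{7} = - \frac{\left(-27\right) \left(- \frac{1}{89}\right) + 1}{7} = - \frac{\frac{27}{89} + 1}{7} = \left(- \frac{1}{7}\right) \frac{116}{89} = - \frac{116}{623}$)
$p{\left(-97,I \right)} - 24072 = - \frac{116}{623} - 24072 = - \frac{14996972}{623}$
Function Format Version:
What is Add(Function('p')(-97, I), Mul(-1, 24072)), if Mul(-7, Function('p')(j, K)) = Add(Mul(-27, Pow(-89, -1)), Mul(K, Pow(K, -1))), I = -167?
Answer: Rational(-14996972, 623) ≈ -24072.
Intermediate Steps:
Function('p')(j, K) = Rational(-116, 623) (Function('p')(j, K) = Mul(Rational(-1, 7), Add(Mul(-27, Pow(-89, -1)), Mul(K, Pow(K, -1)))) = Mul(Rational(-1, 7), Add(Mul(-27, Rational(-1, 89)), 1)) = Mul(Rational(-1, 7), Add(Rational(27, 89), 1)) = Mul(Rational(-1, 7), Rational(116, 89)) = Rational(-116, 623))
Add(Function('p')(-97, I), Mul(-1, 24072)) = Add(Rational(-116, 623), Mul(-1, 24072)) = Add(Rational(-116, 623), -24072) = Rational(-14996972, 623)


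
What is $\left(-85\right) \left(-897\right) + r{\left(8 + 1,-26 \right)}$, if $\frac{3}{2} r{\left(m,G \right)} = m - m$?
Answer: $76245$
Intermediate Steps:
$r{\left(m,G \right)} = 0$ ($r{\left(m,G \right)} = \frac{2 \left(m - m\right)}{3} = \frac{2}{3} \cdot 0 = 0$)
$\left(-85\right) \left(-897\right) + r{\left(8 + 1,-26 \right)} = \left(-85\right) \left(-897\right) + 0 = 76245 + 0 = 76245$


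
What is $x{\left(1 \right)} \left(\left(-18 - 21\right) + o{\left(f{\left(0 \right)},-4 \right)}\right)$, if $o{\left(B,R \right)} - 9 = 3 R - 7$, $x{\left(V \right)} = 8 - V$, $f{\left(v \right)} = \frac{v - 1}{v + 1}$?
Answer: $-343$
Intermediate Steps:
$f{\left(v \right)} = \frac{-1 + v}{1 + v}$
$o{\left(B,R \right)} = 2 + 3 R$ ($o{\left(B,R \right)} = 9 + \left(3 R - 7\right) = 9 + \left(-7 + 3 R\right) = 2 + 3 R$)
$x{\left(1 \right)} \left(\left(-18 - 21\right) + o{\left(f{\left(0 \right)},-4 \right)}\right) = \left(8 - 1\right) \left(\left(-18 - 21\right) + \left(2 + 3 \left(-4\right)\right)\right) = \left(8 - 1\right) \left(-39 + \left(2 - 12\right)\right) = 7 \left(-39 - 10\right) = 7 \left(-49\right) = -343$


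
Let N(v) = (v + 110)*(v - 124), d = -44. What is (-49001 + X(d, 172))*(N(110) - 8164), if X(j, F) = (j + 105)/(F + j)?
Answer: 17630780337/32 ≈ 5.5096e+8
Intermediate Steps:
X(j, F) = (105 + j)/(F + j)
N(v) = (-124 + v)*(110 + v) (N(v) = (110 + v)*(-124 + v) = (-124 + v)*(110 + v))
(-49001 + X(d, 172))*(N(110) - 8164) = (-49001 + (105 - 44)/(172 - 44))*((-13640 + 110² - 14*110) - 8164) = (-49001 + 61/128)*((-13640 + 12100 - 1540) - 8164) = (-49001 + (1/128)*61)*(-3080 - 8164) = (-49001 + 61/128)*(-11244) = -6272067/128*(-11244) = 17630780337/32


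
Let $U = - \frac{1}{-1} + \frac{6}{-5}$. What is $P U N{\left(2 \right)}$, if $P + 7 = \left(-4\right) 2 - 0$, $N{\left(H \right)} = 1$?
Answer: $3$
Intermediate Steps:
$U = - \frac{1}{5}$ ($U = \left(-1\right) \left(-1\right) + 6 \left(- \frac{1}{5}\right) = 1 - \frac{6}{5} = - \frac{1}{5} \approx -0.2$)
$P = -15$ ($P = -7 - 8 = -15$)
$P U N{\left(2 \right)} = \left(-15\right) \left(- \frac{1}{5}\right) 1 = 3 \cdot 1 = 3$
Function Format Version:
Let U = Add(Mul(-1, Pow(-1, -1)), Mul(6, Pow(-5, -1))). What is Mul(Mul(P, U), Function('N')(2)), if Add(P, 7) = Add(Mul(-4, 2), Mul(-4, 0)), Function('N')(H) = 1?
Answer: 3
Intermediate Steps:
U = Rational(-1, 5) (U = Add(Mul(-1, -1), Mul(6, Rational(-1, 5))) = Add(1, Rational(-6, 5)) = Rational(-1, 5) ≈ -0.20000)
P = -15 (P = Add(-7, Add(Mul(-4, 2), Mul(-4, 0))) = Add(-7, Add(-8, 0)) = Add(-7, -8) = -15)
Mul(Mul(P, U), Function('N')(2)) = Mul(Mul(-15, Rational(-1, 5)), 1) = Mul(3, 1) = 3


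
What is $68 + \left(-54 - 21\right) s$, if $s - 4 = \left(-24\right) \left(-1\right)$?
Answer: $-2032$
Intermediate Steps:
$s = 28$ ($s = 4 - -24 = 4 + 24 = 28$)
$68 + \left(-54 - 21\right) s = 68 + \left(-54 - 21\right) 28 = 68 - 2100 = -2032$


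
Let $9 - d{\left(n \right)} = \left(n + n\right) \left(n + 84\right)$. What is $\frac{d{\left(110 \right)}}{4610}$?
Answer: $- \frac{42671}{4610} \approx -9.2562$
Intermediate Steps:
$d{\left(n \right)} = 9 - 2 n \left(84 + n\right)$ ($d{\left(n \right)} = 9 - \left(n + n\right) \left(n + 84\right) = 9 - 2 n \left(84 + n\right)$)
$\frac{d{\left(110 \right)}}{4610} = \frac{9 - 18480 - 2 \cdot 110^{2}}{4610} = \left(9 - 18480 - 24200\right) \frac{1}{4610} = \left(-42671\right) \frac{1}{4610} = - \frac{42671}{4610}$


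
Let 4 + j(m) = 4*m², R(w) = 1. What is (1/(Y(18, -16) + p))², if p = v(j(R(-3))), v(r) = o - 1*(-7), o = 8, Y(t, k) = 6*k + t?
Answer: 1/3969 ≈ 0.00025195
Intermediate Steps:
Y(t, k) = t + 6*k
j(m) = -4 + 4*m²
v(r) = 15 (v(r) = 8 - 1*(-7) = 8 + 7 = 15)
p = 15
(1/(Y(18, -16) + p))² = (1/((18 + 6*(-16)) + 15))² = (1/((18 - 96) + 15))² = (1/(-78 + 15))² = (1/(-63))² = (-1/63)² = 1/3969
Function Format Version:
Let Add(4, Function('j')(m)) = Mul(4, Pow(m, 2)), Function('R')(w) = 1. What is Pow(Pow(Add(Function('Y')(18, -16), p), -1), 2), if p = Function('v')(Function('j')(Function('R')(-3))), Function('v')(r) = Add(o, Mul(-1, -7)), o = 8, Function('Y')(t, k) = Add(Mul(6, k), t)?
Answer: Rational(1, 3969) ≈ 0.00025195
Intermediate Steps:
Function('Y')(t, k) = Add(t, Mul(6, k))
Function('j')(m) = Add(-4, Mul(4, Pow(m, 2)))
Function('v')(r) = 15 (Function('v')(r) = Add(8, Mul(-1, -7)) = Add(8, 7) = 15)
p = 15
Pow(Pow(Add(Function('Y')(18, -16), p), -1), 2) = Pow(Pow(Add(Add(18, Mul(6, -16)), 15), -1), 2) = Pow(Pow(Add(Add(18, -96), 15), -1), 2) = Pow(Pow(Add(-78, 15), -1), 2) = Pow(Pow(-63, -1), 2) = Pow(Rational(-1, 63), 2) = Rational(1, 3969)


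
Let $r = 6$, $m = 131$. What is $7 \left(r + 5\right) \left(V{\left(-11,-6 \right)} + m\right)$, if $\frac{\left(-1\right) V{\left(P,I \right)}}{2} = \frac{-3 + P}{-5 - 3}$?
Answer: $\frac{19635}{2} \approx 9817.5$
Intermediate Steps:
$V{\left(P,I \right)} = - \frac{3}{4} + \frac{P}{4}$ ($V{\left(P,I \right)} = - 2 \frac{-3 + P}{-5 - 3} = - 2 \frac{-3 + P}{-8} = - 2 \left(-3 + P\right) \left(- \frac{1}{8}\right) = - 2 \left(\frac{3}{8} - \frac{P}{8}\right) = - \frac{3}{4} + \frac{P}{4}$)
$7 \left(r + 5\right) \left(V{\left(-11,-6 \right)} + m\right) = 7 \left(6 + 5\right) \left(\left(- \frac{3}{4} + \frac{1}{4} \left(-11\right)\right) + 131\right) = 7 \cdot 11 \left(\left(- \frac{3}{4} - \frac{11}{4}\right) + 131\right) = 77 \left(- \frac{7}{2} + 131\right) = 77 \cdot \frac{255}{2} = \frac{19635}{2}$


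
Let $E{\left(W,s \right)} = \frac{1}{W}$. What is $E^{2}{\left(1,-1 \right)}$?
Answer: $1$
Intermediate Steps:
$E^{2}{\left(1,-1 \right)} = \left(1^{-1}\right)^{2} = 1^{2} = 1$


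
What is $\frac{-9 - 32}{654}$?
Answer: $- \frac{41}{654} \approx -0.062691$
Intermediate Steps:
$\frac{-9 - 32}{654} = \left(-9 - 32\right) \frac{1}{654} = \left(-41\right) \frac{1}{654} = - \frac{41}{654}$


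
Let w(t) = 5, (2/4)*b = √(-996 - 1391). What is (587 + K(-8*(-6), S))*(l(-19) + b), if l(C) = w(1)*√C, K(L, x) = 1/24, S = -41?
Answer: 14089*I*(2*√2387 + 5*√19)/24 ≈ 70156.0*I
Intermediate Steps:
b = 2*I*√2387 (b = 2*√(-996 - 1391) = 2*√(-2387) = 2*(I*√2387) = 2*I*√2387 ≈ 97.714*I)
K(L, x) = 1/24
l(C) = 5*√C
(587 + K(-8*(-6), S))*(l(-19) + b) = (587 + 1/24)*(5*√(-19) + 2*I*√2387) = 14089*(5*(I*√19) + 2*I*√2387)/24 = 14089*(5*I*√19 + 2*I*√2387)/24 = 14089*(2*I*√2387 + 5*I*√19)/24 = 14089*I*√2387/12 + 70445*I*√19/24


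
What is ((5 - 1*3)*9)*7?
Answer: 126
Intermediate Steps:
((5 - 1*3)*9)*7 = ((5 - 3)*9)*7 = (2*9)*7 = 18*7 = 126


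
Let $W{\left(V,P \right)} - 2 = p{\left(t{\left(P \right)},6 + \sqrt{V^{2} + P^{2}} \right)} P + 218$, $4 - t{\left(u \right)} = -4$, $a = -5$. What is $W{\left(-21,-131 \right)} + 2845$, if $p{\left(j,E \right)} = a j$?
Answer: $8305$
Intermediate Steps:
$t{\left(u \right)} = 8$ ($t{\left(u \right)} = 4 - -4 = 4 + 4 = 8$)
$p{\left(j,E \right)} = - 5 j$
$W{\left(V,P \right)} = 220 - 40 P$ ($W{\left(V,P \right)} = 2 + \left(\left(-5\right) 8 P + 218\right) = 2 - \left(-218 + 40 P\right) = 220 - 40 P$)
$W{\left(-21,-131 \right)} + 2845 = \left(220 - -5240\right) + 2845 = \left(220 + 5240\right) + 2845 = 5460 + 2845 = 8305$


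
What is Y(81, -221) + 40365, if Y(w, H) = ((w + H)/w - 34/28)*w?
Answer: 561773/14 ≈ 40127.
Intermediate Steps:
Y(w, H) = w*(-17/14 + (H + w)/w) (Y(w, H) = ((H + w)/w - 34*1/28)*w = ((H + w)/w - 17/14)*w = (-17/14 + (H + w)/w)*w = w*(-17/14 + (H + w)/w))
Y(81, -221) + 40365 = (-221 - 3/14*81) + 40365 = (-221 - 243/14) + 40365 = -3337/14 + 40365 = 561773/14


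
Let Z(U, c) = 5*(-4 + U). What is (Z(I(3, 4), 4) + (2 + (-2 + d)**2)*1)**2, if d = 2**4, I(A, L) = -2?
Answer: 28224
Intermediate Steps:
d = 16
Z(U, c) = -20 + 5*U
(Z(I(3, 4), 4) + (2 + (-2 + d)**2)*1)**2 = ((-20 + 5*(-2)) + (2 + (-2 + 16)**2)*1)**2 = ((-20 - 10) + (2 + 14**2)*1)**2 = (-30 + (2 + 196)*1)**2 = (-30 + 198*1)**2 = (-30 + 198)**2 = 168**2 = 28224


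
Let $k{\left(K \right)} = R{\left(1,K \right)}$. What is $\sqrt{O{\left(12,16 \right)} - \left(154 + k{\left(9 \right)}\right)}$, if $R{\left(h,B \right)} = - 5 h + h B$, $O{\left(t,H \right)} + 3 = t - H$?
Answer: $i \sqrt{165} \approx 12.845 i$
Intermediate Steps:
$O{\left(t,H \right)} = -3 + t - H$ ($O{\left(t,H \right)} = -3 - \left(H - t\right) = -3 + t - H$)
$R{\left(h,B \right)} = - 5 h + B h$
$k{\left(K \right)} = -5 + K$ ($k{\left(K \right)} = 1 \left(-5 + K\right) = -5 + K$)
$\sqrt{O{\left(12,16 \right)} - \left(154 + k{\left(9 \right)}\right)} = \sqrt{\left(-3 + 12 - 16\right) - 158} = \sqrt{-7 - 158} = \sqrt{-165} = i \sqrt{165}$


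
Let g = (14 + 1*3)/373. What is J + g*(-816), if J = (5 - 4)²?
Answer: -13499/373 ≈ -36.190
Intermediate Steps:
g = 17/373 (g = (14 + 3)*(1/373) = 17*(1/373) = 17/373 ≈ 0.045576)
J = 1 (J = 1² = 1)
J + g*(-816) = 1 + (17/373)*(-816) = 1 - 13872/373 = -13499/373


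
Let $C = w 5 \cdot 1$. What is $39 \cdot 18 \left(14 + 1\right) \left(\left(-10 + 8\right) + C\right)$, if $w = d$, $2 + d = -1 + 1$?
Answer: $-126360$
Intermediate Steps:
$d = -2$ ($d = -2 + \left(-1 + 1\right) = -2 + 0 = -2$)
$w = -2$
$C = -10$ ($C = \left(-2\right) 5 \cdot 1 = \left(-10\right) 1 = -10$)
$39 \cdot 18 \left(14 + 1\right) \left(\left(-10 + 8\right) + C\right) = 39 \cdot 18 \left(14 + 1\right) \left(\left(-10 + 8\right) - 10\right) = 702 \cdot 15 \left(-2 - 10\right) = 702 \cdot 15 \left(-12\right) = 702 \left(-180\right) = -126360$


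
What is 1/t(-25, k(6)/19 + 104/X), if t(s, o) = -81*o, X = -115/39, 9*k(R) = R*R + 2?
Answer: 115/326466 ≈ 0.00035226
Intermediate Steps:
k(R) = 2/9 + R²/9 (k(R) = (R*R + 2)/9 = (R² + 2)/9 = (2 + R²)/9 = 2/9 + R²/9)
X = -115/39 (X = -115*1/39 = -115/39 ≈ -2.9487)
1/t(-25, k(6)/19 + 104/X) = 1/(-81*((2/9 + (⅑)*6²)/19 + 104/(-115/39))) = 1/(-81*((2/9 + (⅑)*36)*(1/19) + 104*(-39/115))) = 1/(-81*((2/9 + 4)*(1/19) - 4056/115)) = 1/(-81*((38/9)*(1/19) - 4056/115)) = 1/(-81*(2/9 - 4056/115)) = 1/(-81*(-36274/1035)) = 1/(326466/115) = 115/326466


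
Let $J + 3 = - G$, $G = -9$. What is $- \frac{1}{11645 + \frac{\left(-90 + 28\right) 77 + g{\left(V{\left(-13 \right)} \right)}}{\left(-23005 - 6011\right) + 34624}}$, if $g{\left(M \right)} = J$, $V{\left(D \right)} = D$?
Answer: $- \frac{701}{8162549} \approx -8.588 \cdot 10^{-5}$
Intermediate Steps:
$J = 6$ ($J = -3 - -9 = -3 + 9 = 6$)
$g{\left(M \right)} = 6$
$- \frac{1}{11645 + \frac{\left(-90 + 28\right) 77 + g{\left(V{\left(-13 \right)} \right)}}{\left(-23005 - 6011\right) + 34624}} = - \frac{1}{11645 + \frac{\left(-90 + 28\right) 77 + 6}{\left(-23005 - 6011\right) + 34624}} = - \frac{1}{11645 + \frac{\left(-62\right) 77 + 6}{-29016 + 34624}} = - \frac{1}{11645 + \frac{-4774 + 6}{5608}} = - \frac{1}{11645 - \frac{596}{701}} = - \frac{1}{\frac{8162549}{701}} = \left(-1\right) \frac{701}{8162549} = - \frac{701}{8162549}$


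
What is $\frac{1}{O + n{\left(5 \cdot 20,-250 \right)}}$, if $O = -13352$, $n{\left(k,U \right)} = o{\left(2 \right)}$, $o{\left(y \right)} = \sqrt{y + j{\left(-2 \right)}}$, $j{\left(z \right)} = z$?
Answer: $- \frac{1}{13352} \approx -7.4895 \cdot 10^{-5}$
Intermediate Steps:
$o{\left(y \right)} = \sqrt{-2 + y}$ ($o{\left(y \right)} = \sqrt{y - 2} = \sqrt{-2 + y}$)
$n{\left(k,U \right)} = 0$ ($n{\left(k,U \right)} = \sqrt{-2 + 2} = \sqrt{0} = 0$)
$\frac{1}{O + n{\left(5 \cdot 20,-250 \right)}} = \frac{1}{-13352 + 0} = \frac{1}{-13352} = - \frac{1}{13352}$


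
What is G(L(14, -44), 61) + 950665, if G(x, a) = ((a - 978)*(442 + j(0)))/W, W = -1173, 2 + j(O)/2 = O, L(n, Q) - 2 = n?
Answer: 371843897/391 ≈ 9.5101e+5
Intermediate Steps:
L(n, Q) = 2 + n
j(O) = -4 + 2*O
G(x, a) = 142788/391 - 146*a/391 (G(x, a) = ((a - 978)*(442 + (-4 + 2*0)))/(-1173) = ((-978 + a)*(442 + (-4 + 0)))*(-1/1173) = ((-978 + a)*(442 - 4))*(-1/1173) = ((-978 + a)*438)*(-1/1173) = (-428364 + 438*a)*(-1/1173) = 142788/391 - 146*a/391)
G(L(14, -44), 61) + 950665 = (142788/391 - 146/391*61) + 950665 = (142788/391 - 8906/391) + 950665 = 133882/391 + 950665 = 371843897/391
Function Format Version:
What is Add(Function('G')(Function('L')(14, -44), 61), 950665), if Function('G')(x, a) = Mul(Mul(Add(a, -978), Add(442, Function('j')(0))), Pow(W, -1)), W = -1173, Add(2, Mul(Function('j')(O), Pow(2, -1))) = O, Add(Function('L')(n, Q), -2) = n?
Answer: Rational(371843897, 391) ≈ 9.5101e+5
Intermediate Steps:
Function('L')(n, Q) = Add(2, n)
Function('j')(O) = Add(-4, Mul(2, O))
Function('G')(x, a) = Add(Rational(142788, 391), Mul(Rational(-146, 391), a)) (Function('G')(x, a) = Mul(Mul(Add(a, -978), Add(442, Add(-4, Mul(2, 0)))), Pow(-1173, -1)) = Mul(Mul(Add(-978, a), Add(442, Add(-4, 0))), Rational(-1, 1173)) = Mul(Mul(Add(-978, a), Add(442, -4)), Rational(-1, 1173)) = Mul(Mul(Add(-978, a), 438), Rational(-1, 1173)) = Mul(Add(-428364, Mul(438, a)), Rational(-1, 1173)) = Add(Rational(142788, 391), Mul(Rational(-146, 391), a)))
Add(Function('G')(Function('L')(14, -44), 61), 950665) = Add(Add(Rational(142788, 391), Mul(Rational(-146, 391), 61)), 950665) = Add(Add(Rational(142788, 391), Rational(-8906, 391)), 950665) = Add(Rational(133882, 391), 950665) = Rational(371843897, 391)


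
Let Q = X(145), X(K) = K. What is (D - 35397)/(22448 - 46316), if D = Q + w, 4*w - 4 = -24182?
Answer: 3059/1768 ≈ 1.7302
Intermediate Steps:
w = -12089/2 (w = 1 + (1/4)*(-24182) = 1 - 12091/2 = -12089/2 ≈ -6044.5)
Q = 145
D = -11799/2 (D = 145 - 12089/2 = -11799/2 ≈ -5899.5)
(D - 35397)/(22448 - 46316) = (-11799/2 - 35397)/(22448 - 46316) = -82593/2/(-23868) = -82593/2*(-1/23868) = 3059/1768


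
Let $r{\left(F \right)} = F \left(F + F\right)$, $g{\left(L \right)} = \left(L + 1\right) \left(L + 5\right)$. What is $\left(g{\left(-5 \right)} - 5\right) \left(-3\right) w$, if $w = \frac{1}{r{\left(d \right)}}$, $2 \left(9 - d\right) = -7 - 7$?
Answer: $\frac{15}{512} \approx 0.029297$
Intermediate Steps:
$d = 16$ ($d = 9 - \frac{-7 - 7}{2} = 9 - -7 = 9 + 7 = 16$)
$g{\left(L \right)} = \left(1 + L\right) \left(5 + L\right)$
$r{\left(F \right)} = 2 F^{2}$ ($r{\left(F \right)} = F 2 F = 2 F^{2}$)
$w = \frac{1}{512}$ ($w = \frac{1}{2 \cdot 16^{2}} = \frac{1}{2 \cdot 256} = \frac{1}{512} \approx 0.0019531$)
$\left(g{\left(-5 \right)} - 5\right) \left(-3\right) w = \left(\left(5 + \left(-5\right)^{2} + 6 \left(-5\right)\right) - 5\right) \left(-3\right) \frac{1}{512} = \left(\left(5 + 25 - 30\right) - 5\right) \left(-3\right) \frac{1}{512} = \left(0 - 5\right) \left(-3\right) \frac{1}{512} = \left(-5\right) \left(-3\right) \frac{1}{512} = 15 \cdot \frac{1}{512} = \frac{15}{512}$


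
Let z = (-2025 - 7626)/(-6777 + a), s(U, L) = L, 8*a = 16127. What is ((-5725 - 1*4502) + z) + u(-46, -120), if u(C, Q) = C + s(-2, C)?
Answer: -392963183/38089 ≈ -10317.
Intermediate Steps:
a = 16127/8 (a = (1/8)*16127 = 16127/8 ≈ 2015.9)
u(C, Q) = 2*C (u(C, Q) = C + C = 2*C)
z = 77208/38089 (z = (-2025 - 7626)/(-6777 + 16127/8) = -9651/(-38089/8) = -9651*(-8/38089) = 77208/38089 ≈ 2.0270)
((-5725 - 1*4502) + z) + u(-46, -120) = ((-5725 - 1*4502) + 77208/38089) + 2*(-46) = ((-5725 - 4502) + 77208/38089) - 92 = (-10227 + 77208/38089) - 92 = -389458995/38089 - 92 = -392963183/38089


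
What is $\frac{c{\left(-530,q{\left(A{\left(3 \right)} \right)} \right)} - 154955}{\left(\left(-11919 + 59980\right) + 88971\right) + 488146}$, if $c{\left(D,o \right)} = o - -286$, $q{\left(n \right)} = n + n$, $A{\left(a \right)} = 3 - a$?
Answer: $- \frac{154669}{625178} \approx -0.2474$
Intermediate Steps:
$q{\left(n \right)} = 2 n$
$c{\left(D,o \right)} = 286 + o$ ($c{\left(D,o \right)} = o + 286 = 286 + o$)
$\frac{c{\left(-530,q{\left(A{\left(3 \right)} \right)} \right)} - 154955}{\left(\left(-11919 + 59980\right) + 88971\right) + 488146} = \frac{\left(286 + 2 \left(3 - 3\right)\right) - 154955}{\left(\left(-11919 + 59980\right) + 88971\right) + 488146} = \frac{\left(286 + 2 \left(3 - 3\right)\right) - 154955}{\left(48061 + 88971\right) + 488146} = \frac{\left(286 + 2 \cdot 0\right) - 154955}{137032 + 488146} = \frac{\left(286 + 0\right) - 154955}{625178} = \left(286 - 154955\right) \frac{1}{625178} = \left(-154669\right) \frac{1}{625178} = - \frac{154669}{625178}$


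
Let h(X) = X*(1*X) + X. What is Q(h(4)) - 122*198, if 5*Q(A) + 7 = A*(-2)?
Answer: -120827/5 ≈ -24165.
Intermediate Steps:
h(X) = X + X² (h(X) = X*X + X = X² + X = X + X²)
Q(A) = -7/5 - 2*A/5 (Q(A) = -7/5 + (A*(-2))/5 = -7/5 + (-2*A)/5 = -7/5 - 2*A/5)
Q(h(4)) - 122*198 = (-7/5 - 8*(1 + 4)/5) - 122*198 = (-7/5 - 8*5/5) - 24156 = (-7/5 - ⅖*20) - 24156 = (-7/5 - 8) - 24156 = -47/5 - 24156 = -120827/5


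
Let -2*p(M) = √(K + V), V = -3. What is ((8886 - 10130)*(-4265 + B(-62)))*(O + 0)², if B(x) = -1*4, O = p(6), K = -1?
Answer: -5310636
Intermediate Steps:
p(M) = -I (p(M) = -√(-1 - 3)/2 = -I)
O = -I ≈ -1.0*I
B(x) = -4
((8886 - 10130)*(-4265 + B(-62)))*(O + 0)² = ((8886 - 10130)*(-4265 - 4))*(-I + 0)² = (-1244*(-4269))*(-I)² = 5310636*(-1) = -5310636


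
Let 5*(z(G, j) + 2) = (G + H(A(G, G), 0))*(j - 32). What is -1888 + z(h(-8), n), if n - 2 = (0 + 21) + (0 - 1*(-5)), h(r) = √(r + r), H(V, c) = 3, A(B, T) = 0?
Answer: -9462/5 - 16*I/5 ≈ -1892.4 - 3.2*I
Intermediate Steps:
h(r) = √2*√r (h(r) = √(2*r) = √2*√r)
n = 28 (n = 2 + ((0 + 21) + (0 - 1*(-5))) = 2 + (21 + (0 + 5)) = 2 + (21 + 5) = 2 + 26 = 28)
z(G, j) = -2 + (-32 + j)*(3 + G)/5 (z(G, j) = -2 + ((G + 3)*(j - 32))/5 = -2 + ((3 + G)*(-32 + j))/5 = -2 + ((-32 + j)*(3 + G))/5 = -2 + (-32 + j)*(3 + G)/5)
-1888 + z(h(-8), n) = -1888 + (-106/5 - 32*√2*√(-8)/5 + (⅗)*28 + (⅕)*(√2*√(-8))*28) = -1888 + (-106/5 - 32*√2*2*I*√2/5 + 84/5 + (⅕)*(√2*(2*I*√2))*28) = -1888 + (-106/5 - 128*I/5 + 84/5 + (⅕)*(4*I)*28) = -1888 + (-106/5 - 128*I/5 + 84/5 + 112*I/5) = -1888 + (-22/5 - 16*I/5) = -9462/5 - 16*I/5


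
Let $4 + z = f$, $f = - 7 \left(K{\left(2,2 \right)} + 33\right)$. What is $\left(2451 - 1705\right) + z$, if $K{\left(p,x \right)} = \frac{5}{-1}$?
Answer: $546$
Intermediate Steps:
$K{\left(p,x \right)} = -5$ ($K{\left(p,x \right)} = 5 \left(-1\right) = -5$)
$f = -196$ ($f = - 7 \left(-5 + 33\right) = \left(-7\right) 28 = -196$)
$z = -200$ ($z = -4 - 196 = -200$)
$\left(2451 - 1705\right) + z = \left(2451 - 1705\right) - 200 = 746 - 200 = 546$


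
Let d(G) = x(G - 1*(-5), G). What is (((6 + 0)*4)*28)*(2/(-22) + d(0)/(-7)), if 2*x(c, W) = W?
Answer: -672/11 ≈ -61.091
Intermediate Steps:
x(c, W) = W/2
d(G) = G/2
(((6 + 0)*4)*28)*(2/(-22) + d(0)/(-7)) = (((6 + 0)*4)*28)*(2/(-22) + ((½)*0)/(-7)) = ((6*4)*28)*(2*(-1/22) + 0*(-⅐)) = (24*28)*(-1/11 + 0) = 672*(-1/11) = -672/11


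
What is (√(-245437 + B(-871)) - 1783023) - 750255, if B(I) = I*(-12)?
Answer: -2533278 + I*√234985 ≈ -2.5333e+6 + 484.75*I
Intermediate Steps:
B(I) = -12*I
(√(-245437 + B(-871)) - 1783023) - 750255 = (√(-245437 - 12*(-871)) - 1783023) - 750255 = (√(-245437 + 10452) - 1783023) - 750255 = (√(-234985) - 1783023) - 750255 = (I*√234985 - 1783023) - 750255 = (-1783023 + I*√234985) - 750255 = -2533278 + I*√234985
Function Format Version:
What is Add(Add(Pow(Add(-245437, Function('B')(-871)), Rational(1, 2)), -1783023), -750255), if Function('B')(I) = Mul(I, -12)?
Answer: Add(-2533278, Mul(I, Pow(234985, Rational(1, 2)))) ≈ Add(-2.5333e+6, Mul(484.75, I))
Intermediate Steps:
Function('B')(I) = Mul(-12, I)
Add(Add(Pow(Add(-245437, Function('B')(-871)), Rational(1, 2)), -1783023), -750255) = Add(Add(Pow(Add(-245437, Mul(-12, -871)), Rational(1, 2)), -1783023), -750255) = Add(Add(Pow(Add(-245437, 10452), Rational(1, 2)), -1783023), -750255) = Add(Add(Pow(-234985, Rational(1, 2)), -1783023), -750255) = Add(Add(Mul(I, Pow(234985, Rational(1, 2))), -1783023), -750255) = Add(Add(-1783023, Mul(I, Pow(234985, Rational(1, 2)))), -750255) = Add(-2533278, Mul(I, Pow(234985, Rational(1, 2))))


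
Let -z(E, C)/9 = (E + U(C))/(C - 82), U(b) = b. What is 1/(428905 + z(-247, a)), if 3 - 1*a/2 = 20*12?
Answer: 556/238464691 ≈ 2.3316e-6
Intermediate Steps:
a = -474 (a = 6 - 40*12 = 6 - 2*240 = 6 - 480 = -474)
z(E, C) = -9*(C + E)/(-82 + C) (z(E, C) = -9*(E + C)/(C - 82) = -9*(C + E)/(-82 + C))
1/(428905 + z(-247, a)) = 1/(428905 + 9*(-1*(-474) - 1*(-247))/(-82 - 474)) = 1/(428905 + 9*(474 + 247)/(-556)) = 1/(428905 + 9*(-1/556)*721) = 1/(428905 - 6489/556) = 1/(238464691/556) = 556/238464691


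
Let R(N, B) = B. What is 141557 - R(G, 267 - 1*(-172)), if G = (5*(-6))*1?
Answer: 141118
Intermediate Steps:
G = -30 (G = -30*1 = -30)
141557 - R(G, 267 - 1*(-172)) = 141557 - (267 - 1*(-172)) = 141557 - (267 + 172) = 141557 - 1*439 = 141557 - 439 = 141118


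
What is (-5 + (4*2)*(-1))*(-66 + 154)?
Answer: -1144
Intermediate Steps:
(-5 + (4*2)*(-1))*(-66 + 154) = (-5 + 8*(-1))*88 = (-5 - 8)*88 = -13*88 = -1144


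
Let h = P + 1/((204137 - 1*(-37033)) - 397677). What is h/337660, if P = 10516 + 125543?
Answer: 5323546478/13211538405 ≈ 0.40295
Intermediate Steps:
P = 136059
h = 21294185912/156507 (h = 136059 + 1/((204137 - 1*(-37033)) - 397677) = 136059 + 1/((204137 + 37033) - 397677) = 136059 + 1/(241170 - 397677) = 136059 + 1/(-156507) = 136059 - 1/156507 = 21294185912/156507 ≈ 1.3606e+5)
h/337660 = (21294185912/156507)/337660 = (21294185912/156507)*(1/337660) = 5323546478/13211538405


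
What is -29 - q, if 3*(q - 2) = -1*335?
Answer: 242/3 ≈ 80.667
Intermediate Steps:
q = -329/3 (q = 2 + (-1*335)/3 = 2 + (1/3)*(-335) = 2 - 335/3 = -329/3 ≈ -109.67)
-29 - q = -29 - 1*(-329/3) = -29 + 329/3 = 242/3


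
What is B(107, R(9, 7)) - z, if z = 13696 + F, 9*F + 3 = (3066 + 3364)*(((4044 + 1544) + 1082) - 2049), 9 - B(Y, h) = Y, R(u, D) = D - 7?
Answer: -29837173/9 ≈ -3.3152e+6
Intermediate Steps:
R(u, D) = -7 + D
B(Y, h) = 9 - Y
F = 29713027/9 (F = -⅓ + ((3066 + 3364)*(((4044 + 1544) + 1082) - 2049))/9 = -⅓ + (6430*((5588 + 1082) - 2049))/9 = -⅓ + (6430*(6670 - 2049))/9 = -⅓ + (6430*4621)/9 = -⅓ + (⅑)*29713030 = -⅓ + 29713030/9 = 29713027/9 ≈ 3.3014e+6)
z = 29836291/9 (z = 13696 + 29713027/9 = 29836291/9 ≈ 3.3151e+6)
B(107, R(9, 7)) - z = (9 - 1*107) - 1*29836291/9 = (9 - 107) - 29836291/9 = -98 - 29836291/9 = -29837173/9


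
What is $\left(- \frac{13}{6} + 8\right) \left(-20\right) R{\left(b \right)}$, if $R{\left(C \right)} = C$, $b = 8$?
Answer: $- \frac{2800}{3} \approx -933.33$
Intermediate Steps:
$\left(- \frac{13}{6} + 8\right) \left(-20\right) R{\left(b \right)} = \left(- \frac{13}{6} + 8\right) \left(-20\right) 8 = \frac{35}{6} \left(-20\right) 8 = \left(- \frac{350}{3}\right) 8 = - \frac{2800}{3}$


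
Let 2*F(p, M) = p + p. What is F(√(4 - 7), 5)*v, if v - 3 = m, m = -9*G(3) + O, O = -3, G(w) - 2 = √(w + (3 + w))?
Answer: -45*I*√3 ≈ -77.942*I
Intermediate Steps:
G(w) = 2 + √(3 + 2*w) (G(w) = 2 + √(w + (3 + w)) = 2 + √(3 + 2*w))
F(p, M) = p (F(p, M) = (p + p)/2 = (2*p)/2 = p)
m = -48 (m = -9*(2 + √(3 + 2*3)) - 3 = -9*(2 + √(3 + 6)) - 3 = -9*(2 + √9) - 3 = -9*(2 + 3) - 3 = -9*5 - 3 = -45 - 3 = -48)
v = -45 (v = 3 - 48 = -45)
F(√(4 - 7), 5)*v = √(4 - 7)*(-45) = √(-3)*(-45) = (I*√3)*(-45) = -45*I*√3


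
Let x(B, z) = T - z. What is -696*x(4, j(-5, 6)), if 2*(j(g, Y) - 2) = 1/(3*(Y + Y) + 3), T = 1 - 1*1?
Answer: 18212/13 ≈ 1400.9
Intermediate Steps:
T = 0 (T = 1 - 1 = 0)
j(g, Y) = 2 + 1/(2*(3 + 6*Y)) (j(g, Y) = 2 + 1/(2*(3*(Y + Y) + 3)) = 2 + 1/(2*(3*(2*Y) + 3)) = 2 + 1/(2*(6*Y + 3)) = 2 + 1/(2*(3 + 6*Y)))
x(B, z) = -z (x(B, z) = 0 - z = -z)
-696*x(4, j(-5, 6)) = -(-696)*(13 + 24*6)/(6*(1 + 2*6)) = -(-696)*(13 + 144)/(6*(1 + 12)) = -(-696)*(1/6)*157/13 = -(-696)*(1/6)*(1/13)*157 = -(-696)*157/78 = -696*(-157/78) = 18212/13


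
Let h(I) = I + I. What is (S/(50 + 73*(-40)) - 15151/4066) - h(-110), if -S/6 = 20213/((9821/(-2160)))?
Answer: 57856099395/279525302 ≈ 206.98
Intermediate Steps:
h(I) = 2*I
S = 261960480/9821 (S = -121278/(9821/(-2160)) = -121278/(9821*(-1/2160)) = -121278/(-9821/2160) = -121278*(-2160)/9821 = -6*(-43660080/9821) = 261960480/9821 ≈ 26674.)
(S/(50 + 73*(-40)) - 15151/4066) - h(-110) = (261960480/(9821*(50 + 73*(-40))) - 15151/4066) - 2*(-110) = (261960480/(9821*(50 - 2920)) - 15151*1/4066) - 1*(-220) = ((261960480/9821)/(-2870) - 15151/4066) + 220 = ((261960480/9821)*(-1/2870) - 15151/4066) + 220 = (-638928/68747 - 15151/4066) + 220 = -3639467045/279525302 + 220 = 57856099395/279525302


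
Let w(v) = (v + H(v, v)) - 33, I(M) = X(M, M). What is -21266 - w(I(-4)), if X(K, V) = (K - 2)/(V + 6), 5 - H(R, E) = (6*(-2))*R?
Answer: -21199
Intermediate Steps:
H(R, E) = 5 + 12*R (H(R, E) = 5 - 6*(-2)*R = 5 - (-12)*R = 5 + 12*R)
X(K, V) = (-2 + K)/(6 + V)
I(M) = (-2 + M)/(6 + M)
w(v) = -28 + 13*v (w(v) = (v + (5 + 12*v)) - 33 = (5 + 13*v) - 33 = -28 + 13*v)
-21266 - w(I(-4)) = -21266 - (-28 + 13*((-2 - 4)/(6 - 4))) = -21266 - (-28 + 13*(-6/2)) = -21266 - (-28 + 13*((½)*(-6))) = -21266 - (-28 + 13*(-3)) = -21266 - (-28 - 39) = -21266 - 1*(-67) = -21266 + 67 = -21199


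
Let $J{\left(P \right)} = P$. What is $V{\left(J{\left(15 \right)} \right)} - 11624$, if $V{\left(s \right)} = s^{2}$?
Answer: $-11399$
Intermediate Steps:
$V{\left(J{\left(15 \right)} \right)} - 11624 = 15^{2} - 11624 = 225 - 11624 = -11399$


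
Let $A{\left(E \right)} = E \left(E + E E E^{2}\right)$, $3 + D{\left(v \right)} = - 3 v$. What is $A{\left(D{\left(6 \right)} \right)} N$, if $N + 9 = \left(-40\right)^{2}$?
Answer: $-6497103060$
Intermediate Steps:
$N = 1591$ ($N = -9 + \left(-40\right)^{2} = -9 + 1600 = 1591$)
$D{\left(v \right)} = -3 - 3 v$
$A{\left(E \right)} = E \left(E + E^{4}\right)$ ($A{\left(E \right)} = E \left(E + E^{2} E^{2}\right) = E \left(E + E^{4}\right)$)
$A{\left(D{\left(6 \right)} \right)} N = \left(\left(-3 - 18\right)^{2} + \left(-3 - 18\right)^{5}\right) 1591 = \left(\left(-21\right)^{2} + \left(-21\right)^{5}\right) 1591 = \left(441 - 4084101\right) 1591 = \left(-4083660\right) 1591 = -6497103060$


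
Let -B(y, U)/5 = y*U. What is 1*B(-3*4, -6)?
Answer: -360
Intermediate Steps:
B(y, U) = -5*U*y (B(y, U) = -5*y*U = -5*U*y)
1*B(-3*4, -6) = 1*(-5*(-6)*(-3*4)) = 1*(-5*(-6)*(-12)) = 1*(-360) = -360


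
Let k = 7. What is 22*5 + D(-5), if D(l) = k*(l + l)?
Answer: 40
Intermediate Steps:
D(l) = 14*l (D(l) = 7*(l + l) = 7*(2*l) = 14*l)
22*5 + D(-5) = 22*5 + 14*(-5) = 110 - 70 = 40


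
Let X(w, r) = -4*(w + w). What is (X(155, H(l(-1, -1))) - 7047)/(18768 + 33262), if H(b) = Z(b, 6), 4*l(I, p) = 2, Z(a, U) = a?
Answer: -8287/52030 ≈ -0.15927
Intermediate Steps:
l(I, p) = ½ (l(I, p) = (¼)*2 = ½)
H(b) = b
X(w, r) = -8*w
(X(155, H(l(-1, -1))) - 7047)/(18768 + 33262) = (-8*155 - 7047)/(18768 + 33262) = (-1240 - 7047)/52030 = -8287*1/52030 = -8287/52030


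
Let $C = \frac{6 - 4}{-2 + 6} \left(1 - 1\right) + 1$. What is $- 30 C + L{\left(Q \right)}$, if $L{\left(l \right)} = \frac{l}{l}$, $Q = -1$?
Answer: $-29$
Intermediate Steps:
$C = 1$ ($C = \frac{2}{4} \cdot 0 + 1 = 2 \cdot \frac{1}{4} \cdot 0 + 1 = \frac{1}{2} \cdot 0 + 1 = 0 + 1 = 1$)
$L{\left(l \right)} = 1$
$- 30 C + L{\left(Q \right)} = \left(-30\right) 1 + 1 = -30 + 1 = -29$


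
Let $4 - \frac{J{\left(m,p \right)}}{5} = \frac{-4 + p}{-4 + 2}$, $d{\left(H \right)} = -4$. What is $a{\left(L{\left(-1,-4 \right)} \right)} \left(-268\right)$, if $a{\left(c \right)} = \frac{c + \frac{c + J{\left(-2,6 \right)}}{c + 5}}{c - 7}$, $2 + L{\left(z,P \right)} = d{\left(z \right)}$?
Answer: $- \frac{6700}{13} \approx -515.38$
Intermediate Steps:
$L{\left(z,P \right)} = -6$ ($L{\left(z,P \right)} = -2 - 4 = -6$)
$J{\left(m,p \right)} = 10 + \frac{5 p}{2}$ ($J{\left(m,p \right)} = 20 - 5 \frac{-4 + p}{-4 + 2} = 20 - 5 \frac{-4 + p}{-2} = 20 - 5 \left(-4 + p\right) \left(- \frac{1}{2}\right) = 20 - 5 \left(2 - \frac{p}{2}\right) = 20 + \left(-10 + \frac{5 p}{2}\right) = 10 + \frac{5 p}{2}$)
$a{\left(c \right)} = \frac{c + \frac{25 + c}{5 + c}}{-7 + c}$ ($a{\left(c \right)} = \frac{c + \frac{c + \left(10 + \frac{5}{2} \cdot 6\right)}{c + 5}}{c - 7} = \frac{c + \frac{c + \left(10 + 15\right)}{5 + c}}{-7 + c} = \frac{c + \frac{c + 25}{5 + c}}{-7 + c} = \frac{c + \frac{25 + c}{5 + c}}{-7 + c}$)
$a{\left(L{\left(-1,-4 \right)} \right)} \left(-268\right) = \frac{25 + \left(-6\right)^{2} + 6 \left(-6\right)}{-35 + \left(-6\right)^{2} - -12} \left(-268\right) = \frac{25 + 36 - 36}{-35 + 36 + 12} \left(-268\right) = \frac{1}{13} \cdot 25 \left(-268\right) = \frac{25}{13} \left(-268\right) = - \frac{6700}{13}$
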